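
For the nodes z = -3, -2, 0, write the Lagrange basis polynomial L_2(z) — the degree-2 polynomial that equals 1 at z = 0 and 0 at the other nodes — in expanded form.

L_2(z) = (z + 3)(z + 2) / [(3)·(2)]
       = (z^2 + 5z + 6) / (6)

L_2(z) = (1/6)z^2 + (5/6)z + 1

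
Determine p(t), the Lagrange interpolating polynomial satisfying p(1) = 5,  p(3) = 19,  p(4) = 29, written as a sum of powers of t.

p(t) = t^2 + 3t + 1

Build the Lagrange basis polynomials:
L_0(t) = (t - 3)(t - 4) / [6] = (1/6)t^2 - (7/6)t + 2
L_1(t) = (t - 1)(t - 4) / [-2] = -(1/2)t^2 + (5/2)t - 2
L_2(t) = (t - 1)(t - 3) / [3] = (1/3)t^2 - (4/3)t + 1
p(t) = 5·L_0 + 19·L_1 + 29·L_2
  5·L_0(t) = (5/6)t^2 - (35/6)t + 10
  19·L_1(t) = -(19/2)t^2 + (95/2)t - 38
  29·L_2(t) = (29/3)t^2 - (116/3)t + 29
Adding term by term: t^2 + 3t + 1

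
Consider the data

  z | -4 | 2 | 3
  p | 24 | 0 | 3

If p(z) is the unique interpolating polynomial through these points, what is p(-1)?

Evaluate each Lagrange basis at z = -1:
L_0(-1) = (-3)·(-4)/[(-6)·(-7)] = 2/7
L_1(-1) = (3)·(-4)/[(6)·(-1)] = 2
L_2(-1) = (3)·(-3)/[(7)·(1)] = -9/7
Sum: 24·(2/7) + 0 + 3·(-9/7) = 3

3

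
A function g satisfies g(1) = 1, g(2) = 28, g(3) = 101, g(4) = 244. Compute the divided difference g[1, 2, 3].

23

g[1,2] = (28 - 1) / (2 - 1) = 27
g[2,3] = (101 - 28) / (3 - 2) = 73
g[1,2,3] = (73 - 27) / (3 - 1) = 23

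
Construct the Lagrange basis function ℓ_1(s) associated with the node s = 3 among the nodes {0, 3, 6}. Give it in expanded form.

ℓ_1(s) = s(s - 6) / [(3)·(-3)]
       = (s^2 - 6s) / (-9)

ℓ_1(s) = -(1/9)s^2 + (2/3)s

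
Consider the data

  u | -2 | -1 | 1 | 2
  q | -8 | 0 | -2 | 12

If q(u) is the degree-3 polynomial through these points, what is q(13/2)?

570

L_0(13/2) = (15/2)·(11/2)·(9/2)/[(-1)·(-3)·(-4)] = -495/32
L_1(13/2) = (17/2)·(11/2)·(9/2)/[(1)·(-2)·(-3)] = 561/16
L_2(13/2) = (17/2)·(15/2)·(9/2)/[(3)·(2)·(-1)] = -765/16
L_3(13/2) = (17/2)·(15/2)·(11/2)/[(4)·(3)·(1)] = 935/32
Sum: (-8)·(-495/32) + 0 + (-2)·(-765/16) + 12·(935/32) = 570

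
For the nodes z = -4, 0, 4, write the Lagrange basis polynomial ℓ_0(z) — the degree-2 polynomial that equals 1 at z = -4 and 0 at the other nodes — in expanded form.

ℓ_0(z) = (1/32)z^2 - (1/8)z

ℓ_0(z) = z(z - 4) / [(-4)·(-8)]
       = (z^2 - 4z) / (32)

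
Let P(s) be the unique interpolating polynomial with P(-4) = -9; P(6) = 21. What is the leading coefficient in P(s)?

Build the Lagrange basis polynomials:
L_0(s) = (s - 6) / [-10] = -(1/10)s + 3/5
L_1(s) = (s + 4) / [10] = (1/10)s + 2/5
P(s) = (-9)·L_0 + 21·L_1
Only the coefficient of s is needed; take it from each L_i and combine:
(-9)·(-1/10) + 21·(1/10) = 3

3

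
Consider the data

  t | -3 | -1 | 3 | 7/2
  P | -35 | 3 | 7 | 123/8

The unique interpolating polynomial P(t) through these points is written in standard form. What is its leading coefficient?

Build the Lagrange basis polynomials:
L_0(t) = (t + 1)(t - 3)(t - 7/2) / [-78] = -(1/78)t^3 + (11/156)t^2 - (2/39)t - 7/52
L_1(t) = (t + 3)(t - 3)(t - 7/2) / [36] = (1/36)t^3 - (7/72)t^2 - (1/4)t + 7/8
L_2(t) = (t + 3)(t + 1)(t - 7/2) / [-12] = -(1/12)t^3 - (1/24)t^2 + (11/12)t + 7/8
L_3(t) = (t + 3)(t + 1)(t - 3) / [117/8] = (8/117)t^3 + (8/117)t^2 - (8/13)t - 8/13
P(t) = (-35)·L_0 + 3·L_1 + 7·L_2 + (123/8)·L_3
Only the coefficient of t^3 is needed; take it from each L_i and combine:
(-35)·(-1/78) + 3·(1/36) + 7·(-1/12) + (123/8)·(8/117) = 1

1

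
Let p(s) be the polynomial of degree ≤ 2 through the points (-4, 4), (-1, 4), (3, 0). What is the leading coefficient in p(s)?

L_0(s) = (s + 1)(s - 3) / [21] = (1/21)s^2 - (2/21)s - 1/7
L_1(s) = (s + 4)(s - 3) / [-12] = -(1/12)s^2 - (1/12)s + 1
L_2(s) = (s + 4)(s + 1) / [28] = (1/28)s^2 + (5/28)s + 1/7
p(s) = 4·L_0 + 4·L_1 + 0·L_2
Only the coefficient of s^2 is needed; take it from each L_i and combine:
4·(1/21) + 4·(-1/12) + 0·(1/28) = -1/7

-1/7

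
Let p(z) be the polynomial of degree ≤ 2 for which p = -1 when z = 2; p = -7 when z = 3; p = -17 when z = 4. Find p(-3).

Evaluate each Lagrange basis at z = -3:
L_0(-3) = (-6)·(-7)/[(-1)·(-2)] = 21
L_1(-3) = (-5)·(-7)/[(1)·(-1)] = -35
L_2(-3) = (-5)·(-6)/[(2)·(1)] = 15
Sum: (-1)·(21) + (-7)·(-35) + (-17)·(15) = -31

-31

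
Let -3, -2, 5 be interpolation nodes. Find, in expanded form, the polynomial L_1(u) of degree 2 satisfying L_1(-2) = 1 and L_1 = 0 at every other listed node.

L_1(u) = -(1/7)u^2 + (2/7)u + 15/7

L_1(u) = (u + 3)(u - 5) / [(1)·(-7)]
       = (u^2 - 2u - 15) / (-7)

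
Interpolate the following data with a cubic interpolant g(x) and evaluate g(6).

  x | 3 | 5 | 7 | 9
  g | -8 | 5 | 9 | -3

L_0(6) = (1)·(-1)·(-3)/[(-2)·(-4)·(-6)] = -1/16
L_1(6) = (3)·(-1)·(-3)/[(2)·(-2)·(-4)] = 9/16
L_2(6) = (3)·(1)·(-3)/[(4)·(2)·(-2)] = 9/16
L_3(6) = (3)·(1)·(-1)/[(6)·(4)·(2)] = -1/16
Sum: (-8)·(-1/16) + 5·(9/16) + 9·(9/16) + (-3)·(-1/16) = 137/16

137/16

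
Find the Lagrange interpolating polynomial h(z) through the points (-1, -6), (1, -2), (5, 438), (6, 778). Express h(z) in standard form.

h(z) = 4z^3 - 2z^2 - 2z - 2

Build the Lagrange basis polynomials:
L_0(z) = (z - 1)(z - 5)(z - 6) / [-84] = -(1/84)z^3 + (1/7)z^2 - (41/84)z + 5/14
L_1(z) = (z + 1)(z - 5)(z - 6) / [40] = (1/40)z^3 - (1/4)z^2 + (19/40)z + 3/4
L_2(z) = (z + 1)(z - 1)(z - 6) / [-24] = -(1/24)z^3 + (1/4)z^2 + (1/24)z - 1/4
L_3(z) = (z + 1)(z - 1)(z - 5) / [35] = (1/35)z^3 - (1/7)z^2 - (1/35)z + 1/7
h(z) = (-6)·L_0 + (-2)·L_1 + 438·L_2 + 778·L_3
  (-6)·L_0(z) = (1/14)z^3 - (6/7)z^2 + (41/14)z - 15/7
  (-2)·L_1(z) = -(1/20)z^3 + (1/2)z^2 - (19/20)z - 3/2
  438·L_2(z) = -(73/4)z^3 + (219/2)z^2 + (73/4)z - 219/2
  778·L_3(z) = (778/35)z^3 - (778/7)z^2 - (778/35)z + 778/7
Adding term by term: 4z^3 - 2z^2 - 2z - 2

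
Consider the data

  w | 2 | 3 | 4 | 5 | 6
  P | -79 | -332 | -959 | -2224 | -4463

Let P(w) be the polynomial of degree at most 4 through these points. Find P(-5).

-1724

Using Newton's divided-difference form:
P[2,3] = (-332 - (-79)) / (3 - 2) = -253
P[3,4] = (-959 - (-332)) / (4 - 3) = -627
P[4,5] = (-2224 - (-959)) / (5 - 4) = -1265
P[5,6] = (-4463 - (-2224)) / (6 - 5) = -2239
P[2,3,4] = (-627 - (-253)) / (4 - 2) = -187
P[3,4,5] = (-1265 - (-627)) / (5 - 3) = -319
P[4,5,6] = (-2239 - (-1265)) / (6 - 4) = -487
P[2,3,4,5] = (-319 - (-187)) / (5 - 2) = -44
P[3,4,5,6] = (-487 - (-319)) / (6 - 3) = -56
P[2,3,4,5,6] = (-56 - (-44)) / (6 - 2) = -3
P(-5) = -79 + (-253)·(-7) + (-187)·(-7)·(-8) + (-44)·(-7)·(-8)·(-9) + (-3)·(-7)·(-8)·(-9)·(-10) = -1724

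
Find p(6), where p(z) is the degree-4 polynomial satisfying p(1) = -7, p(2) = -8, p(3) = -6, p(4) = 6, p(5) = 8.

L_0(6) = (4)·(3)·(2)·(1)/[(-1)·(-2)·(-3)·(-4)] = 1
L_1(6) = (5)·(3)·(2)·(1)/[(1)·(-1)·(-2)·(-3)] = -5
L_2(6) = (5)·(4)·(2)·(1)/[(2)·(1)·(-1)·(-2)] = 10
L_3(6) = (5)·(4)·(3)·(1)/[(3)·(2)·(1)·(-1)] = -10
L_4(6) = (5)·(4)·(3)·(2)/[(4)·(3)·(2)·(1)] = 5
Sum: (-7)·(1) + (-8)·(-5) + (-6)·(10) + 6·(-10) + 8·(5) = -47

-47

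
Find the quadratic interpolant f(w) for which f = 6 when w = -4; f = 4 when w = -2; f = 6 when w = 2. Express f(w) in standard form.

L_0(w) = (w + 2)(w - 2) / [12] = (1/12)w^2 - 1/3
L_1(w) = (w + 4)(w - 2) / [-8] = -(1/8)w^2 - (1/4)w + 1
L_2(w) = (w + 4)(w + 2) / [24] = (1/24)w^2 + (1/4)w + 1/3
f(w) = 6·L_0 + 4·L_1 + 6·L_2
  6·L_0(w) = (1/2)w^2 - 2
  4·L_1(w) = -(1/2)w^2 - w + 4
  6·L_2(w) = (1/4)w^2 + (3/2)w + 2
Adding term by term: (1/4)w^2 + (1/2)w + 4

f(w) = (1/4)w^2 + (1/2)w + 4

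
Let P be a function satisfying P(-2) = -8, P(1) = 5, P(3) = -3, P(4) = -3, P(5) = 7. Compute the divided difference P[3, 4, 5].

5

P[3,4] = (-3 - (-3)) / (4 - 3) = 0
P[4,5] = (7 - (-3)) / (5 - 4) = 10
P[3,4,5] = (10 - 0) / (5 - 3) = 5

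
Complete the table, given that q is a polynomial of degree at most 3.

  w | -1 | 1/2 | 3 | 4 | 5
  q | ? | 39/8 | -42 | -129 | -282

6

The 4 known values determine q uniquely (degree ≤ 3).
Evaluate each Lagrange basis at w = -1:
L_0(-1) = (-4)·(-5)·(-6)/[(-5/2)·(-7/2)·(-9/2)] = 64/21
L_1(-1) = (-3/2)·(-5)·(-6)/[(5/2)·(-1)·(-2)] = -9
L_2(-1) = (-3/2)·(-4)·(-6)/[(7/2)·(1)·(-1)] = 72/7
L_3(-1) = (-3/2)·(-4)·(-5)/[(9/2)·(2)·(1)] = -10/3
Sum: 39/8·(64/21) + (-42)·(-9) + (-129)·(72/7) + (-282)·(-10/3) = 6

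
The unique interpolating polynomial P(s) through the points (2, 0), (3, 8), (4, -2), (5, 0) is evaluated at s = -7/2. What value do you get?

Evaluate each Lagrange basis at s = -7/2:
L_0(-7/2) = (-13/2)·(-15/2)·(-17/2)/[(-1)·(-2)·(-3)] = 1105/16
L_1(-7/2) = (-11/2)·(-15/2)·(-17/2)/[(1)·(-1)·(-2)] = -2805/16
L_2(-7/2) = (-11/2)·(-13/2)·(-17/2)/[(2)·(1)·(-1)] = 2431/16
L_3(-7/2) = (-11/2)·(-13/2)·(-15/2)/[(3)·(2)·(1)] = -715/16
Sum: 0 + 8·(-2805/16) + (-2)·(2431/16) + 0 = -13651/8

-13651/8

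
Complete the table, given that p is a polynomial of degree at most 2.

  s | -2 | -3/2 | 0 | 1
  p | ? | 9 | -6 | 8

118/5

The 3 known values determine p uniquely (degree ≤ 2).
Evaluate each Lagrange basis at s = -2:
L_0(-2) = (-2)·(-3)/[(-3/2)·(-5/2)] = 8/5
L_1(-2) = (-1/2)·(-3)/[(3/2)·(-1)] = -1
L_2(-2) = (-1/2)·(-2)/[(5/2)·(1)] = 2/5
Sum: 9·(8/5) + (-6)·(-1) + 8·(2/5) = 118/5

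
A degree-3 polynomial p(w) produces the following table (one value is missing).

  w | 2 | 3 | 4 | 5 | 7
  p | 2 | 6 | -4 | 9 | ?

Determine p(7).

252

The 4 known values determine p uniquely (degree ≤ 3).
Evaluate each Lagrange basis at w = 7:
L_0(7) = (4)·(3)·(2)/[(-1)·(-2)·(-3)] = -4
L_1(7) = (5)·(3)·(2)/[(1)·(-1)·(-2)] = 15
L_2(7) = (5)·(4)·(2)/[(2)·(1)·(-1)] = -20
L_3(7) = (5)·(4)·(3)/[(3)·(2)·(1)] = 10
Sum: 2·(-4) + 6·(15) + (-4)·(-20) + 9·(10) = 252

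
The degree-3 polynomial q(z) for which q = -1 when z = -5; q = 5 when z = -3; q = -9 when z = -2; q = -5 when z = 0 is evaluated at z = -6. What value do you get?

-237/5

Evaluate each Lagrange basis at z = -6:
L_0(-6) = (-3)·(-4)·(-6)/[(-2)·(-3)·(-5)] = 12/5
L_1(-6) = (-1)·(-4)·(-6)/[(2)·(-1)·(-3)] = -4
L_2(-6) = (-1)·(-3)·(-6)/[(3)·(1)·(-2)] = 3
L_3(-6) = (-1)·(-3)·(-4)/[(5)·(3)·(2)] = -2/5
Sum: (-1)·(12/5) + 5·(-4) + (-9)·(3) + (-5)·(-2/5) = -237/5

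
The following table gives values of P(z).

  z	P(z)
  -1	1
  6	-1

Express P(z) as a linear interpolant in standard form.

P(z) = -(2/7)z + 5/7

Build the Lagrange basis polynomials:
L_0(z) = (z - 6) / [-7] = -(1/7)z + 6/7
L_1(z) = (z + 1) / [7] = (1/7)z + 1/7
P(z) = 1·L_0 + (-1)·L_1
  1·L_0(z) = -(1/7)z + 6/7
  (-1)·L_1(z) = -(1/7)z - 1/7
Adding term by term: -(2/7)z + 5/7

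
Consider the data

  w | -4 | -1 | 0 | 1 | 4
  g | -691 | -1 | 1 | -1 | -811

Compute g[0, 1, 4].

g[0,1] = (-1 - 1) / (1 - 0) = -2
g[1,4] = (-811 - (-1)) / (4 - 1) = -270
g[0,1,4] = (-270 - (-2)) / (4 - 0) = -67

-67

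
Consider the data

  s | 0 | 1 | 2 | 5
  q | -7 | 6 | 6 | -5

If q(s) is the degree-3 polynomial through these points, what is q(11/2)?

57/160

Evaluate each Lagrange basis at s = 11/2:
L_0(11/2) = (9/2)·(7/2)·(1/2)/[(-1)·(-2)·(-5)] = -63/80
L_1(11/2) = (11/2)·(7/2)·(1/2)/[(1)·(-1)·(-4)] = 77/32
L_2(11/2) = (11/2)·(9/2)·(1/2)/[(2)·(1)·(-3)] = -33/16
L_3(11/2) = (11/2)·(9/2)·(7/2)/[(5)·(4)·(3)] = 231/160
Sum: (-7)·(-63/80) + 6·(77/32) + 6·(-33/16) + (-5)·(231/160) = 57/160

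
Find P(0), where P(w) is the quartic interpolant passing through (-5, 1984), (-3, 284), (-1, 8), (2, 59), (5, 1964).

-1

Using Newton's divided-difference form:
P[-5,-3] = (284 - 1984) / (-3 - (-5)) = -850
P[-3,-1] = (8 - 284) / (-1 - (-3)) = -138
P[-1,2] = (59 - 8) / (2 - (-1)) = 17
P[2,5] = (1964 - 59) / (5 - 2) = 635
P[-5,-3,-1] = (-138 - (-850)) / (-1 - (-5)) = 178
P[-3,-1,2] = (17 - (-138)) / (2 - (-3)) = 31
P[-1,2,5] = (635 - 17) / (5 - (-1)) = 103
P[-5,-3,-1,2] = (31 - 178) / (2 - (-5)) = -21
P[-3,-1,2,5] = (103 - 31) / (5 - (-3)) = 9
P[-5,-3,-1,2,5] = (9 - (-21)) / (5 - (-5)) = 3
P(0) = 1984 + (-850)·(5) + 178·(5)·(3) + (-21)·(5)·(3)·(1) + 3·(5)·(3)·(1)·(-2) = -1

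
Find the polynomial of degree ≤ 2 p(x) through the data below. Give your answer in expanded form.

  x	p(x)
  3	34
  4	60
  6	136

p(x) = 4x^2 - 2x + 4

Newton's divided differences:
p[3,4] = (60 - 34) / (4 - 3) = 26
p[4,6] = (136 - 60) / (6 - 4) = 38
p[3,4,6] = (38 - 26) / (6 - 3) = 4
p(x) = 34 + 26·(x - 3) + 4·(x - 3)(x - 4)
Expanding: p(x) = 4x^2 - 2x + 4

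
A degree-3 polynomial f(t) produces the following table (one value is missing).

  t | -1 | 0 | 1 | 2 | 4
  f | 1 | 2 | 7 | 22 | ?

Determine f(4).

The 4 known values determine f uniquely (degree ≤ 3).
L_0(4) = (4)·(3)·(2)/[(-1)·(-2)·(-3)] = -4
L_1(4) = (5)·(3)·(2)/[(1)·(-1)·(-2)] = 15
L_2(4) = (5)·(4)·(2)/[(2)·(1)·(-1)] = -20
L_3(4) = (5)·(4)·(3)/[(3)·(2)·(1)] = 10
Sum: 1·(-4) + 2·(15) + 7·(-20) + 22·(10) = 106

106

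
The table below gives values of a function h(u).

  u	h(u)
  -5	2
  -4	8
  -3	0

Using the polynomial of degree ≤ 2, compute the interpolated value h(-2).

Using Newton's divided-difference form:
h[-5,-4] = (8 - 2) / (-4 - (-5)) = 6
h[-4,-3] = (0 - 8) / (-3 - (-4)) = -8
h[-5,-4,-3] = (-8 - 6) / (-3 - (-5)) = -7
h(-2) = 2 + 6·(3) + (-7)·(3)·(2) = -22

-22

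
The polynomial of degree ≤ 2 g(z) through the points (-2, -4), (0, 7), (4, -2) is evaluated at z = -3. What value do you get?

-107/8

Using Newton's divided-difference form:
g[-2,0] = (7 - (-4)) / (0 - (-2)) = 11/2
g[0,4] = (-2 - 7) / (4 - 0) = -9/4
g[-2,0,4] = (-9/4 - 11/2) / (4 - (-2)) = -31/24
g(-3) = -4 + (11/2)·(-1) + (-31/24)·(-1)·(-3) = -107/8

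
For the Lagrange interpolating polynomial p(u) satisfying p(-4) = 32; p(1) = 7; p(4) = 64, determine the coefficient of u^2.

3

Build the Lagrange basis polynomials:
L_0(u) = (u - 1)(u - 4) / [40] = (1/40)u^2 - (1/8)u + 1/10
L_1(u) = (u + 4)(u - 4) / [-15] = -(1/15)u^2 + 16/15
L_2(u) = (u + 4)(u - 1) / [24] = (1/24)u^2 + (1/8)u - 1/6
p(u) = 32·L_0 + 7·L_1 + 64·L_2
Only the coefficient of u^2 is needed; take it from each L_i and combine:
32·(1/40) + 7·(-1/15) + 64·(1/24) = 3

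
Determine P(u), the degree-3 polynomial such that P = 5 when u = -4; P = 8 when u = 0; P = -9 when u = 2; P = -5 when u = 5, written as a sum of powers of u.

P(u) = (421/1080)u^3 - (823/1080)u^2 - (4609/540)u + 8

Build the Lagrange basis polynomials:
L_0(u) = u(u - 2)(u - 5) / [-216] = -(1/216)u^3 + (7/216)u^2 - (5/108)u
L_1(u) = (u + 4)(u - 2)(u - 5) / [40] = (1/40)u^3 - (3/40)u^2 - (9/20)u + 1
L_2(u) = (u + 4)u(u - 5) / [-36] = -(1/36)u^3 + (1/36)u^2 + (5/9)u
L_3(u) = (u + 4)u(u - 2) / [135] = (1/135)u^3 + (2/135)u^2 - (8/135)u
P(u) = 5·L_0 + 8·L_1 + (-9)·L_2 + (-5)·L_3
  5·L_0(u) = -(5/216)u^3 + (35/216)u^2 - (25/108)u
  8·L_1(u) = (1/5)u^3 - (3/5)u^2 - (18/5)u + 8
  (-9)·L_2(u) = (1/4)u^3 - (1/4)u^2 - 5u
  (-5)·L_3(u) = -(1/27)u^3 - (2/27)u^2 + (8/27)u
Adding term by term: (421/1080)u^3 - (823/1080)u^2 - (4609/540)u + 8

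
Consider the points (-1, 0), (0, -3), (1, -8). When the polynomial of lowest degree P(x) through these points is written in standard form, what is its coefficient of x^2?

-1

The leading coefficient equals the top divided difference P[-1,0,1].
P[-1,0] = (-3 - 0) / (0 - (-1)) = -3
P[0,1] = (-8 - (-3)) / (1 - 0) = -5
P[-1,0,1] = (-5 - (-3)) / (1 - (-1)) = -1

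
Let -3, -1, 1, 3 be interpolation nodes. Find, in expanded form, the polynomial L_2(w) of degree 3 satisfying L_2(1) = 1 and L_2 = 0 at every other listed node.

L_2(w) = (w + 3)(w + 1)(w - 3) / [(4)·(2)·(-2)]
       = (w^3 + w^2 - 9w - 9) / (-16)

L_2(w) = -(1/16)w^3 - (1/16)w^2 + (9/16)w + 9/16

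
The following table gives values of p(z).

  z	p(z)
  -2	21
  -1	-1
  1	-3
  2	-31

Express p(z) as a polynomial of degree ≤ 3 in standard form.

Newton's divided differences:
p[-2,-1] = (-1 - 21) / (-1 - (-2)) = -22
p[-1,1] = (-3 - (-1)) / (1 - (-1)) = -1
p[1,2] = (-31 - (-3)) / (2 - 1) = -28
p[-2,-1,1] = (-1 - (-22)) / (1 - (-2)) = 7
p[-1,1,2] = (-28 - (-1)) / (2 - (-1)) = -9
p[-2,-1,1,2] = (-9 - 7) / (2 - (-2)) = -4
p(z) = 21 + (-22)·(z + 2) + 7·(z + 2)(z + 1) + (-4)·(z + 2)(z + 1)(z - 1)
Expanding: p(z) = -4z^3 - z^2 + 3z - 1

p(z) = -4z^3 - z^2 + 3z - 1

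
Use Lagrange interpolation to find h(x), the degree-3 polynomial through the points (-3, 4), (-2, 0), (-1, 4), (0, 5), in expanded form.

Build the Lagrange basis polynomials:
L_0(x) = (x + 2)(x + 1)x / [-6] = -(1/6)x^3 - (1/2)x^2 - (1/3)x
L_1(x) = (x + 3)(x + 1)x / [2] = (1/2)x^3 + 2x^2 + (3/2)x
L_2(x) = (x + 3)(x + 2)x / [-2] = -(1/2)x^3 - (5/2)x^2 - 3x
L_3(x) = (x + 3)(x + 2)(x + 1) / [6] = (1/6)x^3 + x^2 + (11/6)x + 1
h(x) = 4·L_0 + 0·L_1 + 4·L_2 + 5·L_3
  4·L_0(x) = -(2/3)x^3 - 2x^2 - (4/3)x
  0·L_1(x) = 0
  4·L_2(x) = -2x^3 - 10x^2 - 12x
  5·L_3(x) = (5/6)x^3 + 5x^2 + (55/6)x + 5
Adding term by term: -(11/6)x^3 - 7x^2 - (25/6)x + 5

h(x) = -(11/6)x^3 - 7x^2 - (25/6)x + 5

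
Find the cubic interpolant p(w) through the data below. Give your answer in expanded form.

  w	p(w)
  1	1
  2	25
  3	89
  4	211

Build the Lagrange basis polynomials:
L_0(w) = (w - 2)(w - 3)(w - 4) / [-6] = -(1/6)w^3 + (3/2)w^2 - (13/3)w + 4
L_1(w) = (w - 1)(w - 3)(w - 4) / [2] = (1/2)w^3 - 4w^2 + (19/2)w - 6
L_2(w) = (w - 1)(w - 2)(w - 4) / [-2] = -(1/2)w^3 + (7/2)w^2 - 7w + 4
L_3(w) = (w - 1)(w - 2)(w - 3) / [6] = (1/6)w^3 - w^2 + (11/6)w - 1
p(w) = 1·L_0 + 25·L_1 + 89·L_2 + 211·L_3
  1·L_0(w) = -(1/6)w^3 + (3/2)w^2 - (13/3)w + 4
  25·L_1(w) = (25/2)w^3 - 100w^2 + (475/2)w - 150
  89·L_2(w) = -(89/2)w^3 + (623/2)w^2 - 623w + 356
  211·L_3(w) = (211/6)w^3 - 211w^2 + (2321/6)w - 211
Adding term by term: 3w^3 + 2w^2 - 3w - 1

p(w) = 3w^3 + 2w^2 - 3w - 1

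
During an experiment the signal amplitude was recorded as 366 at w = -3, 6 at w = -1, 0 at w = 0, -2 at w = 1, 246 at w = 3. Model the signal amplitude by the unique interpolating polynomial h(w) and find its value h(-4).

1128

L_0(-4) = (-3)·(-4)·(-5)·(-7)/[(-2)·(-3)·(-4)·(-6)] = 35/12
L_1(-4) = (-1)·(-4)·(-5)·(-7)/[(2)·(-1)·(-2)·(-4)] = -35/4
L_2(-4) = (-1)·(-3)·(-5)·(-7)/[(3)·(1)·(-1)·(-3)] = 35/3
L_3(-4) = (-1)·(-3)·(-4)·(-7)/[(4)·(2)·(1)·(-2)] = -21/4
L_4(-4) = (-1)·(-3)·(-4)·(-5)/[(6)·(4)·(3)·(2)] = 5/12
Sum: 366·(35/12) + 6·(-35/4) + 0 + (-2)·(-21/4) + 246·(5/12) = 1128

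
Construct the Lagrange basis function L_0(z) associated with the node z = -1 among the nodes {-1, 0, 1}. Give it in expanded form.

L_0(z) = (1/2)z^2 - (1/2)z

L_0(z) = z(z - 1) / [(-1)·(-2)]
       = (z^2 - z) / (2)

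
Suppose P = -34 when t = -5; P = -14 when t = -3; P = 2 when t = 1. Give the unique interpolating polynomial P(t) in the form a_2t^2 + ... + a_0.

P(t) = -t^2 + 2t + 1

Newton's divided differences:
P[-5,-3] = (-14 - (-34)) / (-3 - (-5)) = 10
P[-3,1] = (2 - (-14)) / (1 - (-3)) = 4
P[-5,-3,1] = (4 - 10) / (1 - (-5)) = -1
P(t) = -34 + 10·(t + 5) + (-1)·(t + 5)(t + 3)
Expanding: P(t) = -t^2 + 2t + 1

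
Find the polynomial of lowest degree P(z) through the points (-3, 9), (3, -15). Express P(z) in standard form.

Build the Lagrange basis polynomials:
L_0(z) = (z - 3) / [-6] = -(1/6)z + 1/2
L_1(z) = (z + 3) / [6] = (1/6)z + 1/2
P(z) = 9·L_0 + (-15)·L_1
  9·L_0(z) = -(3/2)z + 9/2
  (-15)·L_1(z) = -(5/2)z - 15/2
Adding term by term: -4z - 3

P(z) = -4z - 3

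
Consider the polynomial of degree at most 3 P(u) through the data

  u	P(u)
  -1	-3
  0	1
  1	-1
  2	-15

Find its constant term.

Build the Lagrange basis polynomials:
L_0(u) = u(u - 1)(u - 2) / [-6] = -(1/6)u^3 + (1/2)u^2 - (1/3)u
L_1(u) = (u + 1)(u - 1)(u - 2) / [2] = (1/2)u^3 - u^2 - (1/2)u + 1
L_2(u) = (u + 1)u(u - 2) / [-2] = -(1/2)u^3 + (1/2)u^2 + u
L_3(u) = (u + 1)u(u - 1) / [6] = (1/6)u^3 - (1/6)u
P(u) = (-3)·L_0 + 1·L_1 + (-1)·L_2 + (-15)·L_3
Only the constant term is needed; take it from each L_i and combine:
(-3)·(0) + 1·(1) + (-1)·(0) + (-15)·(0) = 1

1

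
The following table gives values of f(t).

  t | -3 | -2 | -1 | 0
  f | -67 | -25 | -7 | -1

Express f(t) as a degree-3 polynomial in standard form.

f(t) = 2t^3 + 4t - 1

L_0(t) = (t + 2)(t + 1)t / [-6] = -(1/6)t^3 - (1/2)t^2 - (1/3)t
L_1(t) = (t + 3)(t + 1)t / [2] = (1/2)t^3 + 2t^2 + (3/2)t
L_2(t) = (t + 3)(t + 2)t / [-2] = -(1/2)t^3 - (5/2)t^2 - 3t
L_3(t) = (t + 3)(t + 2)(t + 1) / [6] = (1/6)t^3 + t^2 + (11/6)t + 1
f(t) = (-67)·L_0 + (-25)·L_1 + (-7)·L_2 + (-1)·L_3
  (-67)·L_0(t) = (67/6)t^3 + (67/2)t^2 + (67/3)t
  (-25)·L_1(t) = -(25/2)t^3 - 50t^2 - (75/2)t
  (-7)·L_2(t) = (7/2)t^3 + (35/2)t^2 + 21t
  (-1)·L_3(t) = -(1/6)t^3 - t^2 - (11/6)t - 1
Adding term by term: 2t^3 + 4t - 1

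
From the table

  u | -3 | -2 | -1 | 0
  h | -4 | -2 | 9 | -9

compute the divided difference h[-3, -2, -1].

h[-3,-2] = (-2 - (-4)) / (-2 - (-3)) = 2
h[-2,-1] = (9 - (-2)) / (-1 - (-2)) = 11
h[-3,-2,-1] = (11 - 2) / (-1 - (-3)) = 9/2

9/2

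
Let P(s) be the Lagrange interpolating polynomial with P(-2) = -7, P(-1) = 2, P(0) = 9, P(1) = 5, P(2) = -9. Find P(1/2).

547/64

L_0(1/2) = (3/2)·(1/2)·(-1/2)·(-3/2)/[(-1)·(-2)·(-3)·(-4)] = 3/128
L_1(1/2) = (5/2)·(1/2)·(-1/2)·(-3/2)/[(1)·(-1)·(-2)·(-3)] = -5/32
L_2(1/2) = (5/2)·(3/2)·(-1/2)·(-3/2)/[(2)·(1)·(-1)·(-2)] = 45/64
L_3(1/2) = (5/2)·(3/2)·(1/2)·(-3/2)/[(3)·(2)·(1)·(-1)] = 15/32
L_4(1/2) = (5/2)·(3/2)·(1/2)·(-1/2)/[(4)·(3)·(2)·(1)] = -5/128
Sum: (-7)·(3/128) + 2·(-5/32) + 9·(45/64) + 5·(15/32) + (-9)·(-5/128) = 547/64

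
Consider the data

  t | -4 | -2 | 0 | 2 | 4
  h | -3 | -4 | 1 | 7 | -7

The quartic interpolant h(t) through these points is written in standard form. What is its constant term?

L_0(t) = (t + 2)t(t - 2)(t - 4) / [384] = (1/384)t^4 - (1/96)t^3 - (1/96)t^2 + (1/24)t
L_1(t) = (t + 4)t(t - 2)(t - 4) / [-96] = -(1/96)t^4 + (1/48)t^3 + (1/6)t^2 - (1/3)t
L_2(t) = (t + 4)(t + 2)(t - 2)(t - 4) / [64] = (1/64)t^4 - (5/16)t^2 + 1
L_3(t) = (t + 4)(t + 2)t(t - 4) / [-96] = -(1/96)t^4 - (1/48)t^3 + (1/6)t^2 + (1/3)t
L_4(t) = (t + 4)(t + 2)t(t - 2) / [384] = (1/384)t^4 + (1/96)t^3 - (1/96)t^2 - (1/24)t
h(t) = (-3)·L_0 + (-4)·L_1 + 1·L_2 + 7·L_3 + (-7)·L_4
Only the constant term is needed; take it from each L_i and combine:
(-3)·(0) + (-4)·(0) + 1·(1) + 7·(0) + (-7)·(0) = 1

1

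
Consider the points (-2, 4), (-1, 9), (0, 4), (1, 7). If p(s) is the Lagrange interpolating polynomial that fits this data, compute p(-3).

Evaluate each Lagrange basis at s = -3:
L_0(-3) = (-2)·(-3)·(-4)/[(-1)·(-2)·(-3)] = 4
L_1(-3) = (-1)·(-3)·(-4)/[(1)·(-1)·(-2)] = -6
L_2(-3) = (-1)·(-2)·(-4)/[(2)·(1)·(-1)] = 4
L_3(-3) = (-1)·(-2)·(-3)/[(3)·(2)·(1)] = -1
Sum: 4·(4) + 9·(-6) + 4·(4) + 7·(-1) = -29

-29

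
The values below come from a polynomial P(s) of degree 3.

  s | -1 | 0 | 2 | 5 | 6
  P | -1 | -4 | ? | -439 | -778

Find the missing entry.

The 4 known values determine P uniquely (degree ≤ 3).
L_0(2) = (2)·(-3)·(-4)/[(-1)·(-6)·(-7)] = -4/7
L_1(2) = (3)·(-3)·(-4)/[(1)·(-5)·(-6)] = 6/5
L_2(2) = (3)·(2)·(-4)/[(6)·(5)·(-1)] = 4/5
L_3(2) = (3)·(2)·(-3)/[(7)·(6)·(1)] = -3/7
Sum: (-1)·(-4/7) + (-4)·(6/5) + (-439)·(4/5) + (-778)·(-3/7) = -22

-22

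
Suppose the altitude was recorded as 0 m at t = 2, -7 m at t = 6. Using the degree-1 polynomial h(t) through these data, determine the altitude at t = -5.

Evaluate each Lagrange basis at t = -5:
L_0(-5) = (-11)/[(-4)] = 11/4
L_1(-5) = (-7)/[(4)] = -7/4
Sum: 0 + (-7)·(-7/4) = 49/4

49/4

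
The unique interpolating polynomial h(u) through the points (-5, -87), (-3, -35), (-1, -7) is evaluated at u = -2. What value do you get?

L_0(-2) = (1)·(-1)/[(-2)·(-4)] = -1/8
L_1(-2) = (3)·(-1)/[(2)·(-2)] = 3/4
L_2(-2) = (3)·(1)/[(4)·(2)] = 3/8
Sum: (-87)·(-1/8) + (-35)·(3/4) + (-7)·(3/8) = -18

-18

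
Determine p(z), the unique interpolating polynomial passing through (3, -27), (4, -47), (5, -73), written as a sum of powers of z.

p(z) = -3z^2 + z - 3

Build the Lagrange basis polynomials:
L_0(z) = (z - 4)(z - 5) / [2] = (1/2)z^2 - (9/2)z + 10
L_1(z) = (z - 3)(z - 5) / [-1] = -z^2 + 8z - 15
L_2(z) = (z - 3)(z - 4) / [2] = (1/2)z^2 - (7/2)z + 6
p(z) = (-27)·L_0 + (-47)·L_1 + (-73)·L_2
  (-27)·L_0(z) = -(27/2)z^2 + (243/2)z - 270
  (-47)·L_1(z) = 47z^2 - 376z + 705
  (-73)·L_2(z) = -(73/2)z^2 + (511/2)z - 438
Adding term by term: -3z^2 + z - 3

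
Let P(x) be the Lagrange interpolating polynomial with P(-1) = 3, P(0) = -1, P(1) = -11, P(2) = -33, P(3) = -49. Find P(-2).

L_0(-2) = (-2)·(-3)·(-4)·(-5)/[(-1)·(-2)·(-3)·(-4)] = 5
L_1(-2) = (-1)·(-3)·(-4)·(-5)/[(1)·(-1)·(-2)·(-3)] = -10
L_2(-2) = (-1)·(-2)·(-4)·(-5)/[(2)·(1)·(-1)·(-2)] = 10
L_3(-2) = (-1)·(-2)·(-3)·(-5)/[(3)·(2)·(1)·(-1)] = -5
L_4(-2) = (-1)·(-2)·(-3)·(-4)/[(4)·(3)·(2)·(1)] = 1
Sum: 3·(5) + (-1)·(-10) + (-11)·(10) + (-33)·(-5) + (-49)·(1) = 31

31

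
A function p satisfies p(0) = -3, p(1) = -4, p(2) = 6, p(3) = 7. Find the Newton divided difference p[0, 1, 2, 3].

-10/3

p[0,1] = (-4 - (-3)) / (1 - 0) = -1
p[1,2] = (6 - (-4)) / (2 - 1) = 10
p[2,3] = (7 - 6) / (3 - 2) = 1
p[0,1,2] = (10 - (-1)) / (2 - 0) = 11/2
p[1,2,3] = (1 - 10) / (3 - 1) = -9/2
p[0,1,2,3] = (-9/2 - 11/2) / (3 - 0) = -10/3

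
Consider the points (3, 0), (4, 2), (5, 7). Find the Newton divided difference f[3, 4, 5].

f[3,4] = (2 - 0) / (4 - 3) = 2
f[4,5] = (7 - 2) / (5 - 4) = 5
f[3,4,5] = (5 - 2) / (5 - 3) = 3/2

3/2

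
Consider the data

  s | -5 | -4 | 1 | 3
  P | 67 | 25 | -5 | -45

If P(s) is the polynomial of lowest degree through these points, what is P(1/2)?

-25/8

Using Newton's divided-difference form:
P[-5,-4] = (25 - 67) / (-4 - (-5)) = -42
P[-4,1] = (-5 - 25) / (1 - (-4)) = -6
P[1,3] = (-45 - (-5)) / (3 - 1) = -20
P[-5,-4,1] = (-6 - (-42)) / (1 - (-5)) = 6
P[-4,1,3] = (-20 - (-6)) / (3 - (-4)) = -2
P[-5,-4,1,3] = (-2 - 6) / (3 - (-5)) = -1
P(1/2) = 67 + (-42)·(11/2) + 6·(11/2)·(9/2) + (-1)·(11/2)·(9/2)·(-1/2) = -25/8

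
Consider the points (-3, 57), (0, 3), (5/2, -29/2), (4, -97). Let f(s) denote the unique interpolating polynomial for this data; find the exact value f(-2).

Evaluate each Lagrange basis at s = -2:
L_0(-2) = (-2)·(-9/2)·(-6)/[(-3)·(-11/2)·(-7)] = 36/77
L_1(-2) = (1)·(-9/2)·(-6)/[(3)·(-5/2)·(-4)] = 9/10
L_2(-2) = (1)·(-2)·(-6)/[(11/2)·(5/2)·(-3/2)] = -32/55
L_3(-2) = (1)·(-2)·(-9/2)/[(7)·(4)·(3/2)] = 3/14
Sum: 57·(36/77) + 3·(9/10) + (-29/2)·(-32/55) + (-97)·(3/14) = 17

17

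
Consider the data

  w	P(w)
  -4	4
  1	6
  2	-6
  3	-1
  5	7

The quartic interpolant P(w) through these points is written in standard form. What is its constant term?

Build the Lagrange basis polynomials:
L_0(w) = (w - 1)(w - 2)(w - 3)(w - 5) / [1890] = (1/1890)w^4 - (11/1890)w^3 + (41/1890)w^2 - (61/1890)w + 1/63
L_1(w) = (w + 4)(w - 2)(w - 3)(w - 5) / [-40] = -(1/40)w^4 + (3/20)w^3 + (9/40)w^2 - (47/20)w + 3
L_2(w) = (w + 4)(w - 1)(w - 3)(w - 5) / [18] = (1/18)w^4 - (5/18)w^3 - (13/18)w^2 + (77/18)w - 10/3
L_3(w) = (w + 4)(w - 1)(w - 2)(w - 5) / [-28] = -(1/28)w^4 + (1/7)w^3 + (15/28)w^2 - (29/14)w + 10/7
L_4(w) = (w + 4)(w - 1)(w - 2)(w - 3) / [216] = (1/216)w^4 - (1/108)w^3 - (13/216)w^2 + (19/108)w - 1/9
P(w) = 4·L_0 + 6·L_1 + (-6)·L_2 + (-1)·L_3 + 7·L_4
Only the constant term is needed; take it from each L_i and combine:
4·(1/63) + 6·(3) + (-6)·(-10/3) + (-1)·(10/7) + 7·(-1/9) = 251/7

251/7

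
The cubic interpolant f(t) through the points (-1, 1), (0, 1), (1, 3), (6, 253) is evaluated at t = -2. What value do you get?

-3

Evaluate each Lagrange basis at t = -2:
L_0(-2) = (-2)·(-3)·(-8)/[(-1)·(-2)·(-7)] = 24/7
L_1(-2) = (-1)·(-3)·(-8)/[(1)·(-1)·(-6)] = -4
L_2(-2) = (-1)·(-2)·(-8)/[(2)·(1)·(-5)] = 8/5
L_3(-2) = (-1)·(-2)·(-3)/[(7)·(6)·(5)] = -1/35
Sum: 1·(24/7) + 1·(-4) + 3·(8/5) + 253·(-1/35) = -3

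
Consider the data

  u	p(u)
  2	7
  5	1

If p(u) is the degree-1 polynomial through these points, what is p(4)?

Evaluate each Lagrange basis at u = 4:
L_0(4) = (-1)/[(-3)] = 1/3
L_1(4) = (2)/[(3)] = 2/3
Sum: 7·(1/3) + 1·(2/3) = 3

3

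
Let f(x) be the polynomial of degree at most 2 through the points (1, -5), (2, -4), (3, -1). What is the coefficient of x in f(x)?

-2

Build the Lagrange basis polynomials:
L_0(x) = (x - 2)(x - 3) / [2] = (1/2)x^2 - (5/2)x + 3
L_1(x) = (x - 1)(x - 3) / [-1] = -x^2 + 4x - 3
L_2(x) = (x - 1)(x - 2) / [2] = (1/2)x^2 - (3/2)x + 1
f(x) = (-5)·L_0 + (-4)·L_1 + (-1)·L_2
Only the coefficient of x is needed; take it from each L_i and combine:
(-5)·(-5/2) + (-4)·(4) + (-1)·(-3/2) = -2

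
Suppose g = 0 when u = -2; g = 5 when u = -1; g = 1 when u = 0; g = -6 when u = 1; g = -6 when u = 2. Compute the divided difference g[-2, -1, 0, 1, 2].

1/6

g[-2,-1] = (5 - 0) / (-1 - (-2)) = 5
g[-1,0] = (1 - 5) / (0 - (-1)) = -4
g[0,1] = (-6 - 1) / (1 - 0) = -7
g[1,2] = (-6 - (-6)) / (2 - 1) = 0
g[-2,-1,0] = (-4 - 5) / (0 - (-2)) = -9/2
g[-1,0,1] = (-7 - (-4)) / (1 - (-1)) = -3/2
g[0,1,2] = (0 - (-7)) / (2 - 0) = 7/2
g[-2,-1,0,1] = (-3/2 - (-9/2)) / (1 - (-2)) = 1
g[-1,0,1,2] = (7/2 - (-3/2)) / (2 - (-1)) = 5/3
g[-2,-1,0,1,2] = (5/3 - 1) / (2 - (-2)) = 1/6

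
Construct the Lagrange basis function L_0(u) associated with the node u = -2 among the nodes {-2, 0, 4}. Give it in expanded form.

L_0(u) = (1/12)u^2 - (1/3)u

L_0(u) = u(u - 4) / [(-2)·(-6)]
       = (u^2 - 4u) / (12)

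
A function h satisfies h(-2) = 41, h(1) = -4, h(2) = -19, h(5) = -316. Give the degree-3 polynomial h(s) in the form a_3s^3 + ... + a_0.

h(s) = -3s^3 + 3s^2 - 3s - 1

Newton's divided differences:
h[-2,1] = (-4 - 41) / (1 - (-2)) = -15
h[1,2] = (-19 - (-4)) / (2 - 1) = -15
h[2,5] = (-316 - (-19)) / (5 - 2) = -99
h[-2,1,2] = (-15 - (-15)) / (2 - (-2)) = 0
h[1,2,5] = (-99 - (-15)) / (5 - 1) = -21
h[-2,1,2,5] = (-21 - 0) / (5 - (-2)) = -3
h(s) = 41 + (-15)·(s + 2) + (-3)·(s + 2)(s - 1)(s - 2)
Expanding: h(s) = -3s^3 + 3s^2 - 3s - 1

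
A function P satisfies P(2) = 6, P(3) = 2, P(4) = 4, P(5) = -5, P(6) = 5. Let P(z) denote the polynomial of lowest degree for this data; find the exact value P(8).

437

Evaluate each Lagrange basis at z = 8:
L_0(8) = (5)·(4)·(3)·(2)/[(-1)·(-2)·(-3)·(-4)] = 5
L_1(8) = (6)·(4)·(3)·(2)/[(1)·(-1)·(-2)·(-3)] = -24
L_2(8) = (6)·(5)·(3)·(2)/[(2)·(1)·(-1)·(-2)] = 45
L_3(8) = (6)·(5)·(4)·(2)/[(3)·(2)·(1)·(-1)] = -40
L_4(8) = (6)·(5)·(4)·(3)/[(4)·(3)·(2)·(1)] = 15
Sum: 6·(5) + 2·(-24) + 4·(45) + (-5)·(-40) + 5·(15) = 437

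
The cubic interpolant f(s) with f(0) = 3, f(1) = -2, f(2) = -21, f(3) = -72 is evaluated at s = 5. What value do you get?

Evaluate each Lagrange basis at s = 5:
L_0(5) = (4)·(3)·(2)/[(-1)·(-2)·(-3)] = -4
L_1(5) = (5)·(3)·(2)/[(1)·(-1)·(-2)] = 15
L_2(5) = (5)·(4)·(2)/[(2)·(1)·(-1)] = -20
L_3(5) = (5)·(4)·(3)/[(3)·(2)·(1)] = 10
Sum: 3·(-4) + (-2)·(15) + (-21)·(-20) + (-72)·(10) = -342

-342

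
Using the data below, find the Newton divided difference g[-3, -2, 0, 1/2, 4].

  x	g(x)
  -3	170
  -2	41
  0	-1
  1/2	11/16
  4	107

1

g[-3,-2] = (41 - 170) / (-2 - (-3)) = -129
g[-2,0] = (-1 - 41) / (0 - (-2)) = -21
g[0,1/2] = (11/16 - (-1)) / (1/2 - 0) = 27/8
g[1/2,4] = (107 - 11/16) / (4 - 1/2) = 243/8
g[-3,-2,0] = (-21 - (-129)) / (0 - (-3)) = 36
g[-2,0,1/2] = (27/8 - (-21)) / (1/2 - (-2)) = 39/4
g[0,1/2,4] = (243/8 - 27/8) / (4 - 0) = 27/4
g[-3,-2,0,1/2] = (39/4 - 36) / (1/2 - (-3)) = -15/2
g[-2,0,1/2,4] = (27/4 - 39/4) / (4 - (-2)) = -1/2
g[-3,-2,0,1/2,4] = (-1/2 - (-15/2)) / (4 - (-3)) = 1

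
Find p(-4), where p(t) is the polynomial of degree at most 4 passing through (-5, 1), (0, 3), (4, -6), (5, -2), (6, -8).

Evaluate each Lagrange basis at t = -4:
L_0(-4) = (-4)·(-8)·(-9)·(-10)/[(-5)·(-9)·(-10)·(-11)] = 32/55
L_1(-4) = (1)·(-8)·(-9)·(-10)/[(5)·(-4)·(-5)·(-6)] = 6/5
L_2(-4) = (1)·(-4)·(-9)·(-10)/[(9)·(4)·(-1)·(-2)] = -5
L_3(-4) = (1)·(-4)·(-8)·(-10)/[(10)·(5)·(1)·(-1)] = 32/5
L_4(-4) = (1)·(-4)·(-8)·(-9)/[(11)·(6)·(2)·(1)] = -24/11
Sum: 1·(32/55) + 3·(6/5) + (-6)·(-5) + (-2)·(32/5) + (-8)·(-24/11) = 2136/55

2136/55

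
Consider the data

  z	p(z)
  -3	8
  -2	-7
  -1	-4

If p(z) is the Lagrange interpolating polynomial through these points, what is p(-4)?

Evaluate each Lagrange basis at z = -4:
L_0(-4) = (-2)·(-3)/[(-1)·(-2)] = 3
L_1(-4) = (-1)·(-3)/[(1)·(-1)] = -3
L_2(-4) = (-1)·(-2)/[(2)·(1)] = 1
Sum: 8·(3) + (-7)·(-3) + (-4)·(1) = 41

41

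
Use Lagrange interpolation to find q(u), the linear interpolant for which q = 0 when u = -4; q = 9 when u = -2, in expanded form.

L_0(u) = (u + 2) / [-2] = -(1/2)u - 1
L_1(u) = (u + 4) / [2] = (1/2)u + 2
q(u) = 0·L_0 + 9·L_1
  0·L_0(u) = 0
  9·L_1(u) = (9/2)u + 18
Adding term by term: (9/2)u + 18

q(u) = (9/2)u + 18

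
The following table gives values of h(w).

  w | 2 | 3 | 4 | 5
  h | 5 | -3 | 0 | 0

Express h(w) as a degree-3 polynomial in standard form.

Build the Lagrange basis polynomials:
L_0(w) = (w - 3)(w - 4)(w - 5) / [-6] = -(1/6)w^3 + 2w^2 - (47/6)w + 10
L_1(w) = (w - 2)(w - 4)(w - 5) / [2] = (1/2)w^3 - (11/2)w^2 + 19w - 20
L_2(w) = (w - 2)(w - 3)(w - 5) / [-2] = -(1/2)w^3 + 5w^2 - (31/2)w + 15
L_3(w) = (w - 2)(w - 3)(w - 4) / [6] = (1/6)w^3 - (3/2)w^2 + (13/3)w - 4
h(w) = 5·L_0 + (-3)·L_1 + 0·L_2 + 0·L_3
  5·L_0(w) = -(5/6)w^3 + 10w^2 - (235/6)w + 50
  (-3)·L_1(w) = -(3/2)w^3 + (33/2)w^2 - 57w + 60
  0·L_2(w) = 0
  0·L_3(w) = 0
Adding term by term: -(7/3)w^3 + (53/2)w^2 - (577/6)w + 110

h(w) = -(7/3)w^3 + (53/2)w^2 - (577/6)w + 110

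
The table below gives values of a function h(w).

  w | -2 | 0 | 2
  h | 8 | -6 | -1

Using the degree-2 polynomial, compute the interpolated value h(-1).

Using Newton's divided-difference form:
h[-2,0] = (-6 - 8) / (0 - (-2)) = -7
h[0,2] = (-1 - (-6)) / (2 - 0) = 5/2
h[-2,0,2] = (5/2 - (-7)) / (2 - (-2)) = 19/8
h(-1) = 8 + (-7)·(1) + (19/8)·(1)·(-1) = -11/8

-11/8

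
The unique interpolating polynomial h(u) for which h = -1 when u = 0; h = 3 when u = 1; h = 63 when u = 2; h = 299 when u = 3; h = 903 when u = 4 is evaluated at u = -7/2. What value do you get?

6123/16

L_0(-7/2) = (-9/2)·(-11/2)·(-13/2)·(-15/2)/[(-1)·(-2)·(-3)·(-4)] = 6435/128
L_1(-7/2) = (-7/2)·(-11/2)·(-13/2)·(-15/2)/[(1)·(-1)·(-2)·(-3)] = -5005/32
L_2(-7/2) = (-7/2)·(-9/2)·(-13/2)·(-15/2)/[(2)·(1)·(-1)·(-2)] = 12285/64
L_3(-7/2) = (-7/2)·(-9/2)·(-11/2)·(-15/2)/[(3)·(2)·(1)·(-1)] = -3465/32
L_4(-7/2) = (-7/2)·(-9/2)·(-11/2)·(-13/2)/[(4)·(3)·(2)·(1)] = 3003/128
Sum: (-1)·(6435/128) + 3·(-5005/32) + 63·(12285/64) + 299·(-3465/32) + 903·(3003/128) = 6123/16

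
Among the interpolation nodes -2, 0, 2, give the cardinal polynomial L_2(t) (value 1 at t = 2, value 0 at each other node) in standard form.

L_2(t) = (1/8)t^2 + (1/4)t

L_2(t) = (t + 2)t / [(4)·(2)]
       = (t^2 + 2t) / (8)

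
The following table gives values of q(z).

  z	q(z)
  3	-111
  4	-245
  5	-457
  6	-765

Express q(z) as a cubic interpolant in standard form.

Newton's divided differences:
q[3,4] = (-245 - (-111)) / (4 - 3) = -134
q[4,5] = (-457 - (-245)) / (5 - 4) = -212
q[5,6] = (-765 - (-457)) / (6 - 5) = -308
q[3,4,5] = (-212 - (-134)) / (5 - 3) = -39
q[4,5,6] = (-308 - (-212)) / (6 - 4) = -48
q[3,4,5,6] = (-48 - (-39)) / (6 - 3) = -3
q(z) = -111 + (-134)·(z - 3) + (-39)·(z - 3)(z - 4) + (-3)·(z - 3)(z - 4)(z - 5)
Expanding: q(z) = -3z^3 - 3z^2 - 2z + 3

q(z) = -3z^3 - 3z^2 - 2z + 3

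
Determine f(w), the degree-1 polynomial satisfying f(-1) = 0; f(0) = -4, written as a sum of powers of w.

f(w) = -4w - 4

Build the Lagrange basis polynomials:
L_0(w) = w / [-1] = -w
L_1(w) = (w + 1) / [1] = w + 1
f(w) = 0·L_0 + (-4)·L_1
  0·L_0(w) = 0
  (-4)·L_1(w) = -4w - 4
Adding term by term: -4w - 4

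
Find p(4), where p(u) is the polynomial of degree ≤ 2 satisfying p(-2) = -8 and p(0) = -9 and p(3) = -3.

1

L_0(4) = (4)·(1)/[(-2)·(-5)] = 2/5
L_1(4) = (6)·(1)/[(2)·(-3)] = -1
L_2(4) = (6)·(4)/[(5)·(3)] = 8/5
Sum: (-8)·(2/5) + (-9)·(-1) + (-3)·(8/5) = 1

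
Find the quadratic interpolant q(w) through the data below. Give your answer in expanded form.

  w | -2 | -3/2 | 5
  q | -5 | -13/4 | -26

q(w) = -w^2 - 1

Newton's divided differences:
q[-2,-3/2] = (-13/4 - (-5)) / (-3/2 - (-2)) = 7/2
q[-3/2,5] = (-26 - (-13/4)) / (5 - (-3/2)) = -7/2
q[-2,-3/2,5] = (-7/2 - 7/2) / (5 - (-2)) = -1
q(w) = -5 + (7/2)·(w + 2) + (-1)·(w + 2)(w + 3/2)
Expanding: q(w) = -w^2 - 1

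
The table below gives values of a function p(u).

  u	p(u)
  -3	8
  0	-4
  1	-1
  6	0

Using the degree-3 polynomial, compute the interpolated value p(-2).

Evaluate each Lagrange basis at u = -2:
L_0(-2) = (-2)·(-3)·(-8)/[(-3)·(-4)·(-9)] = 4/9
L_1(-2) = (1)·(-3)·(-8)/[(3)·(-1)·(-6)] = 4/3
L_2(-2) = (1)·(-2)·(-8)/[(4)·(1)·(-5)] = -4/5
L_3(-2) = (1)·(-2)·(-3)/[(9)·(6)·(5)] = 1/45
Sum: 8·(4/9) + (-4)·(4/3) + (-1)·(-4/5) + 0 = -44/45

-44/45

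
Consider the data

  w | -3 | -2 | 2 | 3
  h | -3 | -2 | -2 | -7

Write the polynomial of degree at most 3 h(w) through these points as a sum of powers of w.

Build the Lagrange basis polynomials:
L_0(w) = (w + 2)(w - 2)(w - 3) / [-30] = -(1/30)w^3 + (1/10)w^2 + (2/15)w - 2/5
L_1(w) = (w + 3)(w - 2)(w - 3) / [20] = (1/20)w^3 - (1/10)w^2 - (9/20)w + 9/10
L_2(w) = (w + 3)(w + 2)(w - 3) / [-20] = -(1/20)w^3 - (1/10)w^2 + (9/20)w + 9/10
L_3(w) = (w + 3)(w + 2)(w - 2) / [30] = (1/30)w^3 + (1/10)w^2 - (2/15)w - 2/5
h(w) = (-3)·L_0 + (-2)·L_1 + (-2)·L_2 + (-7)·L_3
  (-3)·L_0(w) = (1/10)w^3 - (3/10)w^2 - (2/5)w + 6/5
  (-2)·L_1(w) = -(1/10)w^3 + (1/5)w^2 + (9/10)w - 9/5
  (-2)·L_2(w) = (1/10)w^3 + (1/5)w^2 - (9/10)w - 9/5
  (-7)·L_3(w) = -(7/30)w^3 - (7/10)w^2 + (14/15)w + 14/5
Adding term by term: -(2/15)w^3 - (3/5)w^2 + (8/15)w + 2/5

h(w) = -(2/15)w^3 - (3/5)w^2 + (8/15)w + 2/5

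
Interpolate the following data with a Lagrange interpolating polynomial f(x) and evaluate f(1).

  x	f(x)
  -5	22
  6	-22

Evaluate each Lagrange basis at x = 1:
L_0(1) = (-5)/[(-11)] = 5/11
L_1(1) = (6)/[(11)] = 6/11
Sum: 22·(5/11) + (-22)·(6/11) = -2

-2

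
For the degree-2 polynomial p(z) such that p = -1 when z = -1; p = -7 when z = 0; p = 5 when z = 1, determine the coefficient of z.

Build the Lagrange basis polynomials:
L_0(z) = z(z - 1) / [2] = (1/2)z^2 - (1/2)z
L_1(z) = (z + 1)(z - 1) / [-1] = -z^2 + 1
L_2(z) = (z + 1)z / [2] = (1/2)z^2 + (1/2)z
p(z) = (-1)·L_0 + (-7)·L_1 + 5·L_2
Only the coefficient of z is needed; take it from each L_i and combine:
(-1)·(-1/2) + (-7)·(0) + 5·(1/2) = 3

3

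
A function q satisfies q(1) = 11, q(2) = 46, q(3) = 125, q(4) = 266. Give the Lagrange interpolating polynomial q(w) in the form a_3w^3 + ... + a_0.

L_0(w) = (w - 2)(w - 3)(w - 4) / [-6] = -(1/6)w^3 + (3/2)w^2 - (13/3)w + 4
L_1(w) = (w - 1)(w - 3)(w - 4) / [2] = (1/2)w^3 - 4w^2 + (19/2)w - 6
L_2(w) = (w - 1)(w - 2)(w - 4) / [-2] = -(1/2)w^3 + (7/2)w^2 - 7w + 4
L_3(w) = (w - 1)(w - 2)(w - 3) / [6] = (1/6)w^3 - w^2 + (11/6)w - 1
q(w) = 11·L_0 + 46·L_1 + 125·L_2 + 266·L_3
  11·L_0(w) = -(11/6)w^3 + (33/2)w^2 - (143/3)w + 44
  46·L_1(w) = 23w^3 - 184w^2 + 437w - 276
  125·L_2(w) = -(125/2)w^3 + (875/2)w^2 - 875w + 500
  266·L_3(w) = (133/3)w^3 - 266w^2 + (1463/3)w - 266
Adding term by term: 3w^3 + 4w^2 + 2w + 2

q(w) = 3w^3 + 4w^2 + 2w + 2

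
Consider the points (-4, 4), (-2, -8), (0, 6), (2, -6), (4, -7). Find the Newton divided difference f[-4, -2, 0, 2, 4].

89/384

f[-4,-2] = (-8 - 4) / (-2 - (-4)) = -6
f[-2,0] = (6 - (-8)) / (0 - (-2)) = 7
f[0,2] = (-6 - 6) / (2 - 0) = -6
f[2,4] = (-7 - (-6)) / (4 - 2) = -1/2
f[-4,-2,0] = (7 - (-6)) / (0 - (-4)) = 13/4
f[-2,0,2] = (-6 - 7) / (2 - (-2)) = -13/4
f[0,2,4] = (-1/2 - (-6)) / (4 - 0) = 11/8
f[-4,-2,0,2] = (-13/4 - 13/4) / (2 - (-4)) = -13/12
f[-2,0,2,4] = (11/8 - (-13/4)) / (4 - (-2)) = 37/48
f[-4,-2,0,2,4] = (37/48 - (-13/12)) / (4 - (-4)) = 89/384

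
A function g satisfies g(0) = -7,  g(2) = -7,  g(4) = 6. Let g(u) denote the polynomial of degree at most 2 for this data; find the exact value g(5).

Evaluate each Lagrange basis at u = 5:
L_0(5) = (3)·(1)/[(-2)·(-4)] = 3/8
L_1(5) = (5)·(1)/[(2)·(-2)] = -5/4
L_2(5) = (5)·(3)/[(4)·(2)] = 15/8
Sum: (-7)·(3/8) + (-7)·(-5/4) + 6·(15/8) = 139/8

139/8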